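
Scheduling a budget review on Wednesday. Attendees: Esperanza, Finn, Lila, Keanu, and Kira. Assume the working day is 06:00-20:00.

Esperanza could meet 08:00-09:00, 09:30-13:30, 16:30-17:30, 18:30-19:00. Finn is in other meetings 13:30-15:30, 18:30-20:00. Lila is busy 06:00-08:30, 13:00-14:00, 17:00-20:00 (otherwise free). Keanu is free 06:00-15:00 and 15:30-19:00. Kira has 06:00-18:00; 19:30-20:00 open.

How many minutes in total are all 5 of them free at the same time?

Esperanza free: 08:00-09:00, 09:30-13:30, 16:30-17:30, 18:30-19:00.
Finn free: 06:00-13:30, 15:30-18:30 (invert busy blocks within the working day).
Lila free: 08:30-13:00, 14:00-17:00 (invert busy blocks within the working day).
Keanu free: 06:00-15:00, 15:30-19:00.
Kira free: 06:00-18:00, 19:30-20:00.
Esperanza ∩ Finn: 08:00-09:00, 09:30-13:30, 16:30-17:30.
Esperanza ∩ Finn ∩ Lila: 08:30-09:00, 09:30-13:00, 16:30-17:00.
Esperanza ∩ Finn ∩ Lila ∩ Keanu: 08:30-09:00, 09:30-13:00, 16:30-17:00.
Esperanza ∩ Finn ∩ Lila ∩ Keanu ∩ Kira: 08:30-09:00, 09:30-13:00, 16:30-17:00.
So the common availability across everyone is 08:30-09:00, 09:30-13:00, 16:30-17:00.
Summing the common windows: 30 + 210 + 30 = 270 minutes.

270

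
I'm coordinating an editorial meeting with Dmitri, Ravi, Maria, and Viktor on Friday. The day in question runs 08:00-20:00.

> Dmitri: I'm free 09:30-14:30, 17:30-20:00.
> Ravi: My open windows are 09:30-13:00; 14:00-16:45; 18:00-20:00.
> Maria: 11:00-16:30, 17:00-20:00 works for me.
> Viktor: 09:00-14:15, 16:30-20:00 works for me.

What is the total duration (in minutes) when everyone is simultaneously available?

255

Dmitri ∩ Ravi: 09:30-13:00, 14:00-14:30, 18:00-20:00.
Dmitri ∩ Ravi ∩ Maria: 11:00-13:00, 14:00-14:30, 18:00-20:00.
Dmitri ∩ Ravi ∩ Maria ∩ Viktor: 11:00-13:00, 14:00-14:15, 18:00-20:00.
Summing the common windows: 120 + 15 + 120 = 255 minutes.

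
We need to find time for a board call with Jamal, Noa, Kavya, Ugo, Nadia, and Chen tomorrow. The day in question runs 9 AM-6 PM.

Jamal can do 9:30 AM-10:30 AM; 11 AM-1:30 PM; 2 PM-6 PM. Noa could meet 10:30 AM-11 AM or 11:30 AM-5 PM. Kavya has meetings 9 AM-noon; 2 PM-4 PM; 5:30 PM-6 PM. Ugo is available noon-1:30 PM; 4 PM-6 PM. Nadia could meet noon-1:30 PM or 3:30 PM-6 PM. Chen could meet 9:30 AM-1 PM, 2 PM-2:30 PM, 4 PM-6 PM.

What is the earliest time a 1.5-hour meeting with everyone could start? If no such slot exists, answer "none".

none

Jamal free: 09:30-10:30, 11:00-13:30, 14:00-18:00.
Noa free: 10:30-11:00, 11:30-17:00.
Kavya free: 12:00-14:00, 16:00-17:30 (invert busy blocks within the working day).
Ugo free: 12:00-13:30, 16:00-18:00.
Nadia free: 12:00-13:30, 15:30-18:00.
Chen free: 09:30-13:00, 14:00-14:30, 16:00-18:00.
Jamal ∩ Noa: 11:30-13:30, 14:00-17:00.
Jamal ∩ Noa ∩ Kavya: 12:00-13:30, 16:00-17:00.
Jamal ∩ Noa ∩ Kavya ∩ Ugo: 12:00-13:30, 16:00-17:00.
Jamal ∩ Noa ∩ Kavya ∩ Ugo ∩ Nadia: 12:00-13:30, 16:00-17:00.
Jamal ∩ Noa ∩ Kavya ∩ Ugo ∩ Nadia ∩ Chen: 12:00-13:00, 16:00-17:00.
No common window is at least 90 minutes long.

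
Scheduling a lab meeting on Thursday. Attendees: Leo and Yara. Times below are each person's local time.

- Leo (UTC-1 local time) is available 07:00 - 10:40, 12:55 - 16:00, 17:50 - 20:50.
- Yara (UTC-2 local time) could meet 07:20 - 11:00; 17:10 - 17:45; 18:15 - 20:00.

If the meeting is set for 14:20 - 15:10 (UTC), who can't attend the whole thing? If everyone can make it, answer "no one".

Leo in UTC: 08:00-11:40, 13:55-17:00, 18:50-21:50 (add 1h to convert from UTC-1).
Yara in UTC: 09:20-13:00, 19:10-19:45, 20:15-22:00 (add 2h to convert from UTC-2).
Leo: free for 14:20-15:10. Yara: not fully free for 14:20-15:10.

Yara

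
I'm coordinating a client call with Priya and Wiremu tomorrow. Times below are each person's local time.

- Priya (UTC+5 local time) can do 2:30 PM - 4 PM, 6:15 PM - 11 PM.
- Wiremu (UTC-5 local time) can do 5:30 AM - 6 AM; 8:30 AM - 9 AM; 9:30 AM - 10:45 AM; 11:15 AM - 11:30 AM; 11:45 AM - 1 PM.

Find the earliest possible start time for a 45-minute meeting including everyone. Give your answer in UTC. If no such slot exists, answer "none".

Priya in UTC: 09:30-11:00, 13:15-18:00 (subtract 5h to convert from UTC+5).
Wiremu in UTC: 10:30-11:00, 13:30-14:00, 14:30-15:45, 16:15-16:30, 16:45-18:00 (add 5h to convert from UTC-5).
Priya ∩ Wiremu: 10:30-11:00, 13:30-14:00, 14:30-15:45, 16:15-16:30, 16:45-18:00.
So the common availability across everyone is 10:30-11:00, 13:30-14:00, 14:30-15:45, 16:15-16:30, 16:45-18:00.
The first common window of at least 45 minutes is 14:30-15:45, so the earliest start is 14:30.

14:30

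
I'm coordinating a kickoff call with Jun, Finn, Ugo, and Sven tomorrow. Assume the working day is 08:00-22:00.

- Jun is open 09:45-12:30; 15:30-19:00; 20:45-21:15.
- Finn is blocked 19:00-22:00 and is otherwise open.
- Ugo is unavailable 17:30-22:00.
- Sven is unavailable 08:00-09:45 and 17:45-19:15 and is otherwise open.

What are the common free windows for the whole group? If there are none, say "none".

09:45-12:30, 15:30-17:30

Jun free: 09:45-12:30, 15:30-19:00, 20:45-21:15.
Finn free: 08:00-19:00 (invert busy blocks within the working day).
Ugo free: 08:00-17:30 (invert busy blocks within the working day).
Sven free: 09:45-17:45, 19:15-22:00 (invert busy blocks within the working day).
Jun ∩ Finn: 09:45-12:30, 15:30-19:00.
Jun ∩ Finn ∩ Ugo: 09:45-12:30, 15:30-17:30.
Jun ∩ Finn ∩ Ugo ∩ Sven: 09:45-12:30, 15:30-17:30.
So the common availability across everyone is 09:45-12:30, 15:30-17:30.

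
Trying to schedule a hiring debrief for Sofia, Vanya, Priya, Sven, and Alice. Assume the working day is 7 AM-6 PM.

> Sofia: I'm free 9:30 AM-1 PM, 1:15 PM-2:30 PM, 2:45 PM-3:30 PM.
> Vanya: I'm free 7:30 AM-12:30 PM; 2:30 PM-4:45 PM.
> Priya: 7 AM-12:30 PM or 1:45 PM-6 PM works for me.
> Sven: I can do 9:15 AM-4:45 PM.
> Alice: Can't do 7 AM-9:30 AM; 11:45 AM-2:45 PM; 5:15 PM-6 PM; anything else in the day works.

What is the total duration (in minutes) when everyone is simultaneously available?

180

Sofia free: 09:30-13:00, 13:15-14:30, 14:45-15:30.
Vanya free: 07:30-12:30, 14:30-16:45.
Priya free: 07:00-12:30, 13:45-18:00.
Sven free: 09:15-16:45.
Alice free: 09:30-11:45, 14:45-17:15 (invert busy blocks within the working day).
Sofia ∩ Vanya: 09:30-12:30, 14:45-15:30.
Sofia ∩ Vanya ∩ Priya: 09:30-12:30, 14:45-15:30.
Sofia ∩ Vanya ∩ Priya ∩ Sven: 09:30-12:30, 14:45-15:30.
Sofia ∩ Vanya ∩ Priya ∩ Sven ∩ Alice: 09:30-11:45, 14:45-15:30.
Summing the common windows: 135 + 45 = 180 minutes.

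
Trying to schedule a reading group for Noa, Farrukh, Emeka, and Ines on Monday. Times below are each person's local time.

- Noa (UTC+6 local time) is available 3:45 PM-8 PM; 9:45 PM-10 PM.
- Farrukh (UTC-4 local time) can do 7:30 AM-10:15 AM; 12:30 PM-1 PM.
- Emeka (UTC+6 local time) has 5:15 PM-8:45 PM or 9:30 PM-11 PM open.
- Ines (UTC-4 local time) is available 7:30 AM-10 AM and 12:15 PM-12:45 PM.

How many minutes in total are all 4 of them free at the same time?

150

Noa in UTC: 09:45-14:00, 15:45-16:00 (subtract 6h to convert from UTC+6).
Farrukh in UTC: 11:30-14:15, 16:30-17:00 (add 4h to convert from UTC-4).
Emeka in UTC: 11:15-14:45, 15:30-17:00 (subtract 6h to convert from UTC+6).
Ines in UTC: 11:30-14:00, 16:15-16:45 (add 4h to convert from UTC-4).
Noa ∩ Farrukh: 11:30-14:00.
Noa ∩ Farrukh ∩ Emeka: 11:30-14:00.
Noa ∩ Farrukh ∩ Emeka ∩ Ines: 11:30-14:00.
That's a single block of 150 minutes.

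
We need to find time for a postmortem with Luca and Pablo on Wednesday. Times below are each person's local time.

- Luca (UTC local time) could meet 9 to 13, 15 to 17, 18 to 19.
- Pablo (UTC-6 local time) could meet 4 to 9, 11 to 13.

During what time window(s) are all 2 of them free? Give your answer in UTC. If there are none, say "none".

Luca in UTC: 09:00-13:00, 15:00-17:00, 18:00-19:00.
Pablo in UTC: 10:00-15:00, 17:00-19:00 (add 6h to convert from UTC-6).
Luca ∩ Pablo: 10:00-13:00, 18:00-19:00.

10:00-13:00, 18:00-19:00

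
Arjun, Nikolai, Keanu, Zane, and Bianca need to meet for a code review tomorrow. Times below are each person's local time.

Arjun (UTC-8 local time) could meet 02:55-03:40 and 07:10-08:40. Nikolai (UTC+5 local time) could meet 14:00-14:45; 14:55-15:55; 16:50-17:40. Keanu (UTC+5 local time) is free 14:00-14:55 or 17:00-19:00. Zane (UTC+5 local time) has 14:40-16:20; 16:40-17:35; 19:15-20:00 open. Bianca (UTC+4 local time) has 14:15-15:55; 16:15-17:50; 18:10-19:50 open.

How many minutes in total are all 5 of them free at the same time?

Arjun in UTC: 10:55-11:40, 15:10-16:40 (add 8h to convert from UTC-8).
Nikolai in UTC: 09:00-09:45, 09:55-10:55, 11:50-12:40 (subtract 5h to convert from UTC+5).
Keanu in UTC: 09:00-09:55, 12:00-14:00 (subtract 5h to convert from UTC+5).
Zane in UTC: 09:40-11:20, 11:40-12:35, 14:15-15:00 (subtract 5h to convert from UTC+5).
Bianca in UTC: 10:15-11:55, 12:15-13:50, 14:10-15:50 (subtract 4h to convert from UTC+4).
Arjun ∩ Nikolai: ∅.
Arjun ∩ Nikolai ∩ Keanu: ∅.
Arjun ∩ Nikolai ∩ Keanu ∩ Zane: ∅.
Arjun ∩ Nikolai ∩ Keanu ∩ Zane ∩ Bianca: ∅.
There is no time when everyone is free.
There is no common window, so the total is 0 minutes.

0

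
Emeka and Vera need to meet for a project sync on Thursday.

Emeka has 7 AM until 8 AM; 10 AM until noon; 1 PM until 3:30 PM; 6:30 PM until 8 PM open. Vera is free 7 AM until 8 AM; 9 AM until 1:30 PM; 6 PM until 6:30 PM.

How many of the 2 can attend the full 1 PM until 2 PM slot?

Emeka can make the full 13:00-14:00 slot — that's 1.

1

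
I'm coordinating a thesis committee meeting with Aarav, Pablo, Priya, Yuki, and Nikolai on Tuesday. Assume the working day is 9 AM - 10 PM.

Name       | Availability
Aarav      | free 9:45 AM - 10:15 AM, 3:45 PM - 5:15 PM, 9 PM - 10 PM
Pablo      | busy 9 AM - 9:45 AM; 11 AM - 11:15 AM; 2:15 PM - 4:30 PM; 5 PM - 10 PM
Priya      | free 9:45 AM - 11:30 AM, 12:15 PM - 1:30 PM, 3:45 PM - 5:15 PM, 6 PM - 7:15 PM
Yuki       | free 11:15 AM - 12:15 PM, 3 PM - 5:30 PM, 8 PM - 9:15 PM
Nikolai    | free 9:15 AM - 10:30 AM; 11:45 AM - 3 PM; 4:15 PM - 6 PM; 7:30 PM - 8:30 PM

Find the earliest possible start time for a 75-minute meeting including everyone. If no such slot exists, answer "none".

none

Aarav free: 09:45-10:15, 15:45-17:15, 21:00-22:00.
Pablo free: 09:45-11:00, 11:15-14:15, 16:30-17:00 (invert busy blocks within the working day).
Priya free: 09:45-11:30, 12:15-13:30, 15:45-17:15, 18:00-19:15.
Yuki free: 11:15-12:15, 15:00-17:30, 20:00-21:15.
Nikolai free: 09:15-10:30, 11:45-15:00, 16:15-18:00, 19:30-20:30.
Aarav ∩ Pablo: 09:45-10:15, 16:30-17:00.
Aarav ∩ Pablo ∩ Priya: 09:45-10:15, 16:30-17:00.
Aarav ∩ Pablo ∩ Priya ∩ Yuki: 16:30-17:00.
Aarav ∩ Pablo ∩ Priya ∩ Yuki ∩ Nikolai: 16:30-17:00.
No common window is at least 75 minutes long.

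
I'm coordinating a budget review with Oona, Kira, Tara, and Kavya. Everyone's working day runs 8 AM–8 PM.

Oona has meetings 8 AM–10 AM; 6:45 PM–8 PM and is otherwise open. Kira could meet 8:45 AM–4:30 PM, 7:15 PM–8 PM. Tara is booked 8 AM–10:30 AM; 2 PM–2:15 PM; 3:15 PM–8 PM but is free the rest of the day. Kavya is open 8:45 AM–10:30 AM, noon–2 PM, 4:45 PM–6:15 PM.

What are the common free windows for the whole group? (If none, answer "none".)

12:00-14:00

Oona free: 10:00-18:45 (invert busy blocks within the working day).
Kira free: 08:45-16:30, 19:15-20:00.
Tara free: 10:30-14:00, 14:15-15:15 (invert busy blocks within the working day).
Kavya free: 08:45-10:30, 12:00-14:00, 16:45-18:15.
Oona ∩ Kira: 10:00-16:30.
Oona ∩ Kira ∩ Tara: 10:30-14:00, 14:15-15:15.
Oona ∩ Kira ∩ Tara ∩ Kavya: 12:00-14:00.
So the common availability across everyone is 12:00-14:00.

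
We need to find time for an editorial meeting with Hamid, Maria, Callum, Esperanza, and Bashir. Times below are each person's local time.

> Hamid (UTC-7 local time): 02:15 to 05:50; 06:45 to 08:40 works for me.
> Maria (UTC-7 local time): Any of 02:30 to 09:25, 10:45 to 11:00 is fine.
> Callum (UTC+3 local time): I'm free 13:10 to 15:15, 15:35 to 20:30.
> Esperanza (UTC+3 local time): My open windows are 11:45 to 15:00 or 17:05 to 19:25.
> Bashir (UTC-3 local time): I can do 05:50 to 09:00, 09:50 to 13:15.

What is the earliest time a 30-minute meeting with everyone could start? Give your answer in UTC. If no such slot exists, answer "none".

10:10

Hamid in UTC: 09:15-12:50, 13:45-15:40 (add 7h to convert from UTC-7).
Maria in UTC: 09:30-16:25, 17:45-18:00 (add 7h to convert from UTC-7).
Callum in UTC: 10:10-12:15, 12:35-17:30 (subtract 3h to convert from UTC+3).
Esperanza in UTC: 08:45-12:00, 14:05-16:25 (subtract 3h to convert from UTC+3).
Bashir in UTC: 08:50-12:00, 12:50-16:15 (add 3h to convert from UTC-3).
Hamid ∩ Maria: 09:30-12:50, 13:45-15:40.
Hamid ∩ Maria ∩ Callum: 10:10-12:15, 12:35-12:50, 13:45-15:40.
Hamid ∩ Maria ∩ Callum ∩ Esperanza: 10:10-12:00, 14:05-15:40.
Hamid ∩ Maria ∩ Callum ∩ Esperanza ∩ Bashir: 10:10-12:00, 14:05-15:40.
The first common window of at least 30 minutes is 10:10-12:00, so the earliest start is 10:10.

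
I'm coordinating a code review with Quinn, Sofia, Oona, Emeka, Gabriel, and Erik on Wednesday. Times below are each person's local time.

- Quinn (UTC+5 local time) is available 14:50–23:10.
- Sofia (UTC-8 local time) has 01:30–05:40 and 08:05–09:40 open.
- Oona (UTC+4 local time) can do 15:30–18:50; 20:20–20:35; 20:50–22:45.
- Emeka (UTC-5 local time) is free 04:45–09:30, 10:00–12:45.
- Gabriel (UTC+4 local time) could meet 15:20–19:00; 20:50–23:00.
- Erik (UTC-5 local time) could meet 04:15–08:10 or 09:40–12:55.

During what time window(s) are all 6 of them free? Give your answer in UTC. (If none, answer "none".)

11:30-13:10, 16:50-17:40

Quinn in UTC: 09:50-18:10 (subtract 5h to convert from UTC+5).
Sofia in UTC: 09:30-13:40, 16:05-17:40 (add 8h to convert from UTC-8).
Oona in UTC: 11:30-14:50, 16:20-16:35, 16:50-18:45 (subtract 4h to convert from UTC+4).
Emeka in UTC: 09:45-14:30, 15:00-17:45 (add 5h to convert from UTC-5).
Gabriel in UTC: 11:20-15:00, 16:50-19:00 (subtract 4h to convert from UTC+4).
Erik in UTC: 09:15-13:10, 14:40-17:55 (add 5h to convert from UTC-5).
Quinn ∩ Sofia: 09:50-13:40, 16:05-17:40.
Quinn ∩ Sofia ∩ Oona: 11:30-13:40, 16:20-16:35, 16:50-17:40.
Quinn ∩ Sofia ∩ Oona ∩ Emeka: 11:30-13:40, 16:20-16:35, 16:50-17:40.
Quinn ∩ Sofia ∩ Oona ∩ Emeka ∩ Gabriel: 11:30-13:40, 16:50-17:40.
Quinn ∩ Sofia ∩ Oona ∩ Emeka ∩ Gabriel ∩ Erik: 11:30-13:10, 16:50-17:40.
Those are the intersection windows.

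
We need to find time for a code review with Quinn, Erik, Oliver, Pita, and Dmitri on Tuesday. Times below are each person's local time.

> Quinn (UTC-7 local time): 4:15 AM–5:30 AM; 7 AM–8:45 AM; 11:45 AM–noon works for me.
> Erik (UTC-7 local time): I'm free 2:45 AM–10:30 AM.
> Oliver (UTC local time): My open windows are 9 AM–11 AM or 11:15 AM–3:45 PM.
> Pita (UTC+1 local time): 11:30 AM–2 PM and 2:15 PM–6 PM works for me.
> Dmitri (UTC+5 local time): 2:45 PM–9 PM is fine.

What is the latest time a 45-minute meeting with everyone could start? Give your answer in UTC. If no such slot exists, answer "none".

15:00

Quinn in UTC: 11:15-12:30, 14:00-15:45, 18:45-19:00 (add 7h to convert from UTC-7).
Erik in UTC: 09:45-17:30 (add 7h to convert from UTC-7).
Oliver in UTC: 09:00-11:00, 11:15-15:45.
Pita in UTC: 10:30-13:00, 13:15-17:00 (subtract 1h to convert from UTC+1).
Dmitri in UTC: 09:45-16:00 (subtract 5h to convert from UTC+5).
Quinn ∩ Erik: 11:15-12:30, 14:00-15:45.
Quinn ∩ Erik ∩ Oliver: 11:15-12:30, 14:00-15:45.
Quinn ∩ Erik ∩ Oliver ∩ Pita: 11:15-12:30, 14:00-15:45.
Quinn ∩ Erik ∩ Oliver ∩ Pita ∩ Dmitri: 11:15-12:30, 14:00-15:45.
The last common window of at least 45 minutes is 14:00-15:45; a 45-minute meeting can start as late as 15:00 and still end by 15:45.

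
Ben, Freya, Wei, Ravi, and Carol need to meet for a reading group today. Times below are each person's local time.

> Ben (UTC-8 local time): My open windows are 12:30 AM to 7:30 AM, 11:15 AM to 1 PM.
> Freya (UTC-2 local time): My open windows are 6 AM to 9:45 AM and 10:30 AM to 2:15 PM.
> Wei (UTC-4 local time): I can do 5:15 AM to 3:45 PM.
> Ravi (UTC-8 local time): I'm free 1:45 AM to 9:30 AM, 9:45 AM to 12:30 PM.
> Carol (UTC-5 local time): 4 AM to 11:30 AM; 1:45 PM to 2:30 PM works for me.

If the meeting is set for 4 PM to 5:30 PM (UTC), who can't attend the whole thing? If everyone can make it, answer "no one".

Ben in UTC: 08:30-15:30, 19:15-21:00 (add 8h to convert from UTC-8).
Freya in UTC: 08:00-11:45, 12:30-16:15 (add 2h to convert from UTC-2).
Wei in UTC: 09:15-19:45 (add 4h to convert from UTC-4).
Ravi in UTC: 09:45-17:30, 17:45-20:30 (add 8h to convert from UTC-8).
Carol in UTC: 09:00-16:30, 18:45-19:30 (add 5h to convert from UTC-5).
Ben: not fully free for 16:00-17:30. Freya: not fully free for 16:00-17:30. Wei: free for 16:00-17:30. Ravi: free for 16:00-17:30. Carol: not fully free for 16:00-17:30.

Ben, Carol, Freya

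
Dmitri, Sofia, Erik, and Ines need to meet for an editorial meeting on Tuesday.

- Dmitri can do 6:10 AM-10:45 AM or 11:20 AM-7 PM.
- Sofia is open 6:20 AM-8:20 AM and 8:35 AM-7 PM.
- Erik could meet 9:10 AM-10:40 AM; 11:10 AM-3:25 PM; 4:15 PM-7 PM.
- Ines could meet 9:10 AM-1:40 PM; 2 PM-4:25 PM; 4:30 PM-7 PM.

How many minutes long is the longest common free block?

150

Dmitri ∩ Sofia: 06:20-08:20, 08:35-10:45, 11:20-19:00.
Dmitri ∩ Sofia ∩ Erik: 09:10-10:40, 11:20-15:25, 16:15-19:00.
Dmitri ∩ Sofia ∩ Erik ∩ Ines: 09:10-10:40, 11:20-13:40, 14:00-15:25, 16:15-16:25, 16:30-19:00.
So the common availability across everyone is 09:10-10:40, 11:20-13:40, 14:00-15:25, 16:15-16:25, 16:30-19:00.
The longest is 16:30-19:00 at 150 minutes.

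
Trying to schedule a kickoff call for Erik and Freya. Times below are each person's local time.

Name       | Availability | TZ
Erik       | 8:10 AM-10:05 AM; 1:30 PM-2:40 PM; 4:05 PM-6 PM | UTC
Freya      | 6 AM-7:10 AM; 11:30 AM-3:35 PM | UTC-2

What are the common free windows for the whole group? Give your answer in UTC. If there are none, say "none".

Erik in UTC: 08:10-10:05, 13:30-14:40, 16:05-18:00.
Freya in UTC: 08:00-09:10, 13:30-17:35 (add 2h to convert from UTC-2).
Erik ∩ Freya: 08:10-09:10, 13:30-14:40, 16:05-17:35.

08:10-09:10, 13:30-14:40, 16:05-17:35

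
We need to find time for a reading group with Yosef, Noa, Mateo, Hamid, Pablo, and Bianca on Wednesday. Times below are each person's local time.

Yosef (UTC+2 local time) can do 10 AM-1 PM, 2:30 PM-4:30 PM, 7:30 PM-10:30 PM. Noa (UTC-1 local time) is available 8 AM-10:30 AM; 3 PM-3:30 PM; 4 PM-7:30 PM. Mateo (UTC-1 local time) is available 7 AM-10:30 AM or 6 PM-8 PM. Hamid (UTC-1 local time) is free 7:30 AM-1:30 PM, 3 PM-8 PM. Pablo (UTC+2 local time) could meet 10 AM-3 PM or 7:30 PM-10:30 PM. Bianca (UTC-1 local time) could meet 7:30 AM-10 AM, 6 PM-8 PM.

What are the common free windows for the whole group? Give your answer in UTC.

Yosef in UTC: 08:00-11:00, 12:30-14:30, 17:30-20:30 (subtract 2h to convert from UTC+2).
Noa in UTC: 09:00-11:30, 16:00-16:30, 17:00-20:30 (add 1h to convert from UTC-1).
Mateo in UTC: 08:00-11:30, 19:00-21:00 (add 1h to convert from UTC-1).
Hamid in UTC: 08:30-14:30, 16:00-21:00 (add 1h to convert from UTC-1).
Pablo in UTC: 08:00-13:00, 17:30-20:30 (subtract 2h to convert from UTC+2).
Bianca in UTC: 08:30-11:00, 19:00-21:00 (add 1h to convert from UTC-1).
Yosef ∩ Noa: 09:00-11:00, 17:30-20:30.
Yosef ∩ Noa ∩ Mateo: 09:00-11:00, 19:00-20:30.
Yosef ∩ Noa ∩ Mateo ∩ Hamid: 09:00-11:00, 19:00-20:30.
Yosef ∩ Noa ∩ Mateo ∩ Hamid ∩ Pablo: 09:00-11:00, 19:00-20:30.
Yosef ∩ Noa ∩ Mateo ∩ Hamid ∩ Pablo ∩ Bianca: 09:00-11:00, 19:00-20:30.

09:00-11:00, 19:00-20:30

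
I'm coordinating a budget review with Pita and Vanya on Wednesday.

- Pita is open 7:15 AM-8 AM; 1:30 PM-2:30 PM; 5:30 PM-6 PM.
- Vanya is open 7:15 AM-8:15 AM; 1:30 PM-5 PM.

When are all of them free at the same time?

07:15-08:00, 13:30-14:30

Pita ∩ Vanya: 07:15-08:00, 13:30-14:30.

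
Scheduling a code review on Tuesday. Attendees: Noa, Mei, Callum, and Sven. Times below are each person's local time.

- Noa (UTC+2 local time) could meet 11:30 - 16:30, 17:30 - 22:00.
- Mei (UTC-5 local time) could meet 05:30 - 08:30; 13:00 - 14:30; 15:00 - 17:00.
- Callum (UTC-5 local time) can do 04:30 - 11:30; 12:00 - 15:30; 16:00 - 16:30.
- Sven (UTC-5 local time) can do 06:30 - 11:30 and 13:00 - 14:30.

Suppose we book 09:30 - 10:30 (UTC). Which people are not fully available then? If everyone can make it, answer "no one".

Noa in UTC: 09:30-14:30, 15:30-20:00 (subtract 2h to convert from UTC+2).
Mei in UTC: 10:30-13:30, 18:00-19:30, 20:00-22:00 (add 5h to convert from UTC-5).
Callum in UTC: 09:30-16:30, 17:00-20:30, 21:00-21:30 (add 5h to convert from UTC-5).
Sven in UTC: 11:30-16:30, 18:00-19:30 (add 5h to convert from UTC-5).
Noa: free for 09:30-10:30. Mei: not fully free for 09:30-10:30. Callum: free for 09:30-10:30. Sven: not fully free for 09:30-10:30.

Mei, Sven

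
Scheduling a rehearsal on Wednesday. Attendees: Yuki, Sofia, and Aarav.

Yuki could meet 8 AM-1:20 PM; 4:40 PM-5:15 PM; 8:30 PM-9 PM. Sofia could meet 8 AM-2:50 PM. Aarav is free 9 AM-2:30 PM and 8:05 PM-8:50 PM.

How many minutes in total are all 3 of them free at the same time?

260

Yuki ∩ Sofia: 08:00-13:20.
Yuki ∩ Sofia ∩ Aarav: 09:00-13:20.
So the common availability across everyone is 09:00-13:20.
That's a single block of 260 minutes.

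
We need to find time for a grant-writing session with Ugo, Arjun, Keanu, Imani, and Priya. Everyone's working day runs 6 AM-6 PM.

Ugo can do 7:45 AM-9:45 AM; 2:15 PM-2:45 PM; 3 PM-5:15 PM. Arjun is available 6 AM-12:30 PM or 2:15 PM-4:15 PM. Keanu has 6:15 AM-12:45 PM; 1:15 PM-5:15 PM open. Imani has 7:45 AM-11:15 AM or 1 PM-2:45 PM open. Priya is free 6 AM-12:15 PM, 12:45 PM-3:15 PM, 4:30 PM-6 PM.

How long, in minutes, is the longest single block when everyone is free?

Ugo ∩ Arjun: 07:45-09:45, 14:15-14:45, 15:00-16:15.
Ugo ∩ Arjun ∩ Keanu: 07:45-09:45, 14:15-14:45, 15:00-16:15.
Ugo ∩ Arjun ∩ Keanu ∩ Imani: 07:45-09:45, 14:15-14:45.
Ugo ∩ Arjun ∩ Keanu ∩ Imani ∩ Priya: 07:45-09:45, 14:15-14:45.
The longest is 07:45-09:45 at 120 minutes.

120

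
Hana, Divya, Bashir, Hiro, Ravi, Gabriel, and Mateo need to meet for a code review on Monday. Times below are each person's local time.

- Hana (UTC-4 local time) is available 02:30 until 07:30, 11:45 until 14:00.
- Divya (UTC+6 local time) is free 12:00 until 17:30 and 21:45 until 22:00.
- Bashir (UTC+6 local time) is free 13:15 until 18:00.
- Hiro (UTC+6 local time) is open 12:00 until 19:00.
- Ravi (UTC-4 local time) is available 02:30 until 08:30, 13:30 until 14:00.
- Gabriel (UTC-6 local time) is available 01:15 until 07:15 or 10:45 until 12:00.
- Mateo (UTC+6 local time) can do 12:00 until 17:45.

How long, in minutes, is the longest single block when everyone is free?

255

Hana in UTC: 06:30-11:30, 15:45-18:00 (add 4h to convert from UTC-4).
Divya in UTC: 06:00-11:30, 15:45-16:00 (subtract 6h to convert from UTC+6).
Bashir in UTC: 07:15-12:00 (subtract 6h to convert from UTC+6).
Hiro in UTC: 06:00-13:00 (subtract 6h to convert from UTC+6).
Ravi in UTC: 06:30-12:30, 17:30-18:00 (add 4h to convert from UTC-4).
Gabriel in UTC: 07:15-13:15, 16:45-18:00 (add 6h to convert from UTC-6).
Mateo in UTC: 06:00-11:45 (subtract 6h to convert from UTC+6).
Hana ∩ Divya: 06:30-11:30, 15:45-16:00.
Hana ∩ Divya ∩ Bashir: 07:15-11:30.
Hana ∩ Divya ∩ Bashir ∩ Hiro: 07:15-11:30.
Hana ∩ Divya ∩ Bashir ∩ Hiro ∩ Ravi: 07:15-11:30.
Hana ∩ Divya ∩ Bashir ∩ Hiro ∩ Ravi ∩ Gabriel: 07:15-11:30.
Hana ∩ Divya ∩ Bashir ∩ Hiro ∩ Ravi ∩ Gabriel ∩ Mateo: 07:15-11:30.
Those are the intersection windows.
The longest is 07:15-11:30 at 255 minutes.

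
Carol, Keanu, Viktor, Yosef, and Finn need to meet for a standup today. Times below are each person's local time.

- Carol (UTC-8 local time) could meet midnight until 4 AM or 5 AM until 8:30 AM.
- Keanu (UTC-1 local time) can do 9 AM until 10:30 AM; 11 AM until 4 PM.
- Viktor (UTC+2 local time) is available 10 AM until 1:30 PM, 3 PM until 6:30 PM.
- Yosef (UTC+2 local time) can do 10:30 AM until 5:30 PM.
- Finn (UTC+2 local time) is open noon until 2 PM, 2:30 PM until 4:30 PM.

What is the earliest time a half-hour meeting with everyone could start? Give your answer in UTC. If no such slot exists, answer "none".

10:00

Carol in UTC: 08:00-12:00, 13:00-16:30 (add 8h to convert from UTC-8).
Keanu in UTC: 10:00-11:30, 12:00-17:00 (add 1h to convert from UTC-1).
Viktor in UTC: 08:00-11:30, 13:00-16:30 (subtract 2h to convert from UTC+2).
Yosef in UTC: 08:30-15:30 (subtract 2h to convert from UTC+2).
Finn in UTC: 10:00-12:00, 12:30-14:30 (subtract 2h to convert from UTC+2).
Carol ∩ Keanu: 10:00-11:30, 13:00-16:30.
Carol ∩ Keanu ∩ Viktor: 10:00-11:30, 13:00-16:30.
Carol ∩ Keanu ∩ Viktor ∩ Yosef: 10:00-11:30, 13:00-15:30.
Carol ∩ Keanu ∩ Viktor ∩ Yosef ∩ Finn: 10:00-11:30, 13:00-14:30.
The first common window of at least 30 minutes is 10:00-11:30, so the earliest start is 10:00.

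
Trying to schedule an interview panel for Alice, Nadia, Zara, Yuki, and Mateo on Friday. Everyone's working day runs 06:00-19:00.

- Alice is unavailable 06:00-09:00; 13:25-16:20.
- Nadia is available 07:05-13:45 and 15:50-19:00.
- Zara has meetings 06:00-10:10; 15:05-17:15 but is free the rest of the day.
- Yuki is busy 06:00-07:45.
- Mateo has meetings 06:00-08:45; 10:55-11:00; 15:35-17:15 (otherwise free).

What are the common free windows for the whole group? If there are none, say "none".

Alice free: 09:00-13:25, 16:20-19:00 (invert busy blocks within the working day).
Nadia free: 07:05-13:45, 15:50-19:00.
Zara free: 10:10-15:05, 17:15-19:00 (invert busy blocks within the working day).
Yuki free: 07:45-19:00 (invert busy blocks within the working day).
Mateo free: 08:45-10:55, 11:00-15:35, 17:15-19:00 (invert busy blocks within the working day).
Alice ∩ Nadia: 09:00-13:25, 16:20-19:00.
Alice ∩ Nadia ∩ Zara: 10:10-13:25, 17:15-19:00.
Alice ∩ Nadia ∩ Zara ∩ Yuki: 10:10-13:25, 17:15-19:00.
Alice ∩ Nadia ∩ Zara ∩ Yuki ∩ Mateo: 10:10-10:55, 11:00-13:25, 17:15-19:00.
Those are the intersection windows.

10:10-10:55, 11:00-13:25, 17:15-19:00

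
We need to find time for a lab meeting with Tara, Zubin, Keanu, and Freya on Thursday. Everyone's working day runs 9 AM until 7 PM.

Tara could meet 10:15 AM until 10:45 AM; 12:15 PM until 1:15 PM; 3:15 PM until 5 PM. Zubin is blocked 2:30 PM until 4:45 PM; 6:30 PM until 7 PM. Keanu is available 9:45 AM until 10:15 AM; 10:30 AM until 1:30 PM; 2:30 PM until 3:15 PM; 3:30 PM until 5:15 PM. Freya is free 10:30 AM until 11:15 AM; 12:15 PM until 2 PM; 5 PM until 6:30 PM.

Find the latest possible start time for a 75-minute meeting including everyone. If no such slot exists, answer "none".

Tara free: 10:15-10:45, 12:15-13:15, 15:15-17:00.
Zubin free: 09:00-14:30, 16:45-18:30 (invert busy blocks within the working day).
Keanu free: 09:45-10:15, 10:30-13:30, 14:30-15:15, 15:30-17:15.
Freya free: 10:30-11:15, 12:15-14:00, 17:00-18:30.
Tara ∩ Zubin: 10:15-10:45, 12:15-13:15, 16:45-17:00.
Tara ∩ Zubin ∩ Keanu: 10:30-10:45, 12:15-13:15, 16:45-17:00.
Tara ∩ Zubin ∩ Keanu ∩ Freya: 10:30-10:45, 12:15-13:15.
No common window is at least 75 minutes long.

none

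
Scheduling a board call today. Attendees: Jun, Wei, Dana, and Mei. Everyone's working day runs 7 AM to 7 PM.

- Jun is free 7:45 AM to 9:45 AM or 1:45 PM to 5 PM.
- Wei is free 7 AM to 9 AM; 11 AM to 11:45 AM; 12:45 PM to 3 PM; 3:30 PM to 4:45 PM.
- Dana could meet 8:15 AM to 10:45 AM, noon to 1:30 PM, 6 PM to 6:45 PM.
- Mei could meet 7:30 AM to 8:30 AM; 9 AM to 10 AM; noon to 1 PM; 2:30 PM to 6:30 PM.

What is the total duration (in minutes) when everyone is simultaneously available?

15

Jun ∩ Wei: 07:45-09:00, 13:45-15:00, 15:30-16:45.
Jun ∩ Wei ∩ Dana: 08:15-09:00.
Jun ∩ Wei ∩ Dana ∩ Mei: 08:15-08:30.
That's a single block of 15 minutes.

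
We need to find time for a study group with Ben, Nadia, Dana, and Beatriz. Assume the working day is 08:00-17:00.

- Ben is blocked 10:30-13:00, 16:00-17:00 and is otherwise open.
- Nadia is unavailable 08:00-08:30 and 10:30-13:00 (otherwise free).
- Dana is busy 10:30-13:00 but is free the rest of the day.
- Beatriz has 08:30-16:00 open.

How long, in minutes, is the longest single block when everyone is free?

180

Ben free: 08:00-10:30, 13:00-16:00 (invert busy blocks within the working day).
Nadia free: 08:30-10:30, 13:00-17:00 (invert busy blocks within the working day).
Dana free: 08:00-10:30, 13:00-17:00 (invert busy blocks within the working day).
Beatriz free: 08:30-16:00.
Ben ∩ Nadia: 08:30-10:30, 13:00-16:00.
Ben ∩ Nadia ∩ Dana: 08:30-10:30, 13:00-16:00.
Ben ∩ Nadia ∩ Dana ∩ Beatriz: 08:30-10:30, 13:00-16:00.
The longest is 13:00-16:00 at 180 minutes.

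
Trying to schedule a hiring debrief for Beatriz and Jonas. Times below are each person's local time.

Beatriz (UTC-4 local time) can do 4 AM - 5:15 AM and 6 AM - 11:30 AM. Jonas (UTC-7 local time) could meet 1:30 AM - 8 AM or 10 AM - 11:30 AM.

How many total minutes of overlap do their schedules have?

345

Beatriz in UTC: 08:00-09:15, 10:00-15:30 (add 4h to convert from UTC-4).
Jonas in UTC: 08:30-15:00, 17:00-18:30 (add 7h to convert from UTC-7).
Beatriz ∩ Jonas: 08:30-09:15, 10:00-15:00.
Summing the common windows: 45 + 300 = 345 minutes.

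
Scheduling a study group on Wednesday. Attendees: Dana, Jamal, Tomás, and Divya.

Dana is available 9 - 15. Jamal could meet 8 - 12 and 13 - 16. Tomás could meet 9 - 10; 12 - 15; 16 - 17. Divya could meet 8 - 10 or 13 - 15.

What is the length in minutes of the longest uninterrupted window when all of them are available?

Dana ∩ Jamal: 09:00-12:00, 13:00-15:00.
Dana ∩ Jamal ∩ Tomás: 09:00-10:00, 13:00-15:00.
Dana ∩ Jamal ∩ Tomás ∩ Divya: 09:00-10:00, 13:00-15:00.
The longest is 13:00-15:00 at 120 minutes.

120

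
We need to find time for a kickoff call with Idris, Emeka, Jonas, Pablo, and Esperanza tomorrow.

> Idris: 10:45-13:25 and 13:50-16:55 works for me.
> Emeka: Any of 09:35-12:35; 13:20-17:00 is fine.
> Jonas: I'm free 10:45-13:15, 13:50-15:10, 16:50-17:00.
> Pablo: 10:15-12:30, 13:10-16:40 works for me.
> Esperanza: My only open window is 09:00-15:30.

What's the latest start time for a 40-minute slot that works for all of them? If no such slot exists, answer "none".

Idris ∩ Emeka: 10:45-12:35, 13:20-13:25, 13:50-16:55.
Idris ∩ Emeka ∩ Jonas: 10:45-12:35, 13:50-15:10, 16:50-16:55.
Idris ∩ Emeka ∩ Jonas ∩ Pablo: 10:45-12:30, 13:50-15:10.
Idris ∩ Emeka ∩ Jonas ∩ Pablo ∩ Esperanza: 10:45-12:30, 13:50-15:10.
Those are the intersection windows.
The last common window of at least 40 minutes is 13:50-15:10; a 40-minute meeting can start as late as 14:30 and still end by 15:10.

14:30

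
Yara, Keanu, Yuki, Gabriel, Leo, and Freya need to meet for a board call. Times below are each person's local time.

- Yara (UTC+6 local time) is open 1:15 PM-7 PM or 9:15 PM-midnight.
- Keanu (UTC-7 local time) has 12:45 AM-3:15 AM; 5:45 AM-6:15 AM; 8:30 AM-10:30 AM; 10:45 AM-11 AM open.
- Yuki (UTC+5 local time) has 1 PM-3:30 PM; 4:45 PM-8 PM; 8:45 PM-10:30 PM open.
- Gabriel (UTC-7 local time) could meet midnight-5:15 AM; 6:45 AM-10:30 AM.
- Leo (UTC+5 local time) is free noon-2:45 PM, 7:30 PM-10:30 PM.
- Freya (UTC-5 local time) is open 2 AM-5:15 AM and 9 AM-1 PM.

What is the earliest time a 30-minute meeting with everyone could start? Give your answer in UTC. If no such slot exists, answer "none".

Yara in UTC: 07:15-13:00, 15:15-18:00 (subtract 6h to convert from UTC+6).
Keanu in UTC: 07:45-10:15, 12:45-13:15, 15:30-17:30, 17:45-18:00 (add 7h to convert from UTC-7).
Yuki in UTC: 08:00-10:30, 11:45-15:00, 15:45-17:30 (subtract 5h to convert from UTC+5).
Gabriel in UTC: 07:00-12:15, 13:45-17:30 (add 7h to convert from UTC-7).
Leo in UTC: 07:00-09:45, 14:30-17:30 (subtract 5h to convert from UTC+5).
Freya in UTC: 07:00-10:15, 14:00-18:00 (add 5h to convert from UTC-5).
Yara ∩ Keanu: 07:45-10:15, 12:45-13:00, 15:30-17:30, 17:45-18:00.
Yara ∩ Keanu ∩ Yuki: 08:00-10:15, 12:45-13:00, 15:45-17:30.
Yara ∩ Keanu ∩ Yuki ∩ Gabriel: 08:00-10:15, 15:45-17:30.
Yara ∩ Keanu ∩ Yuki ∩ Gabriel ∩ Leo: 08:00-09:45, 15:45-17:30.
Yara ∩ Keanu ∩ Yuki ∩ Gabriel ∩ Leo ∩ Freya: 08:00-09:45, 15:45-17:30.
The first common window of at least 30 minutes is 08:00-09:45, so the earliest start is 08:00.

08:00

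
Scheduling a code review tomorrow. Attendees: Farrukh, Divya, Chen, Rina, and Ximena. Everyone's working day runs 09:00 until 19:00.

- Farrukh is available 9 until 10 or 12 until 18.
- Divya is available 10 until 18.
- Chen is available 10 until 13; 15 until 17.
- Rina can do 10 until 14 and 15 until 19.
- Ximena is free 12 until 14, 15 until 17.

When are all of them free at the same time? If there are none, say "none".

12:00-13:00, 15:00-17:00

Farrukh ∩ Divya: 12:00-18:00.
Farrukh ∩ Divya ∩ Chen: 12:00-13:00, 15:00-17:00.
Farrukh ∩ Divya ∩ Chen ∩ Rina: 12:00-13:00, 15:00-17:00.
Farrukh ∩ Divya ∩ Chen ∩ Rina ∩ Ximena: 12:00-13:00, 15:00-17:00.
So the common availability across everyone is 12:00-13:00, 15:00-17:00.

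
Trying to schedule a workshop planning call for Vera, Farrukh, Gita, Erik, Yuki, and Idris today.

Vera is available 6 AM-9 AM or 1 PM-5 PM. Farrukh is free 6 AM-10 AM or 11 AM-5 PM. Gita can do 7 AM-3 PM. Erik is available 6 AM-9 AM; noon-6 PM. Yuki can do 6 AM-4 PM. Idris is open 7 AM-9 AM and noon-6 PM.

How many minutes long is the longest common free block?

Vera ∩ Farrukh: 06:00-09:00, 13:00-17:00.
Vera ∩ Farrukh ∩ Gita: 07:00-09:00, 13:00-15:00.
Vera ∩ Farrukh ∩ Gita ∩ Erik: 07:00-09:00, 13:00-15:00.
Vera ∩ Farrukh ∩ Gita ∩ Erik ∩ Yuki: 07:00-09:00, 13:00-15:00.
Vera ∩ Farrukh ∩ Gita ∩ Erik ∩ Yuki ∩ Idris: 07:00-09:00, 13:00-15:00.
So the common availability across everyone is 07:00-09:00, 13:00-15:00.
The longest is 07:00-09:00 at 120 minutes.

120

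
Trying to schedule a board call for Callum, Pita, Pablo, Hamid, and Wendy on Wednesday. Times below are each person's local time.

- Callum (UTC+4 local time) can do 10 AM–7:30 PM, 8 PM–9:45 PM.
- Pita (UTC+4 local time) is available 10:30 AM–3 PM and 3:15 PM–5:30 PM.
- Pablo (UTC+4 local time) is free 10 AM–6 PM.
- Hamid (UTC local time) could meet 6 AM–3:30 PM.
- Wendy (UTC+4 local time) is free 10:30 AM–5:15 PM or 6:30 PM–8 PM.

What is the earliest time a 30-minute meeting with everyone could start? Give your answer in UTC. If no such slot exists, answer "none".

Callum in UTC: 06:00-15:30, 16:00-17:45 (subtract 4h to convert from UTC+4).
Pita in UTC: 06:30-11:00, 11:15-13:30 (subtract 4h to convert from UTC+4).
Pablo in UTC: 06:00-14:00 (subtract 4h to convert from UTC+4).
Hamid in UTC: 06:00-15:30.
Wendy in UTC: 06:30-13:15, 14:30-16:00 (subtract 4h to convert from UTC+4).
Callum ∩ Pita: 06:30-11:00, 11:15-13:30.
Callum ∩ Pita ∩ Pablo: 06:30-11:00, 11:15-13:30.
Callum ∩ Pita ∩ Pablo ∩ Hamid: 06:30-11:00, 11:15-13:30.
Callum ∩ Pita ∩ Pablo ∩ Hamid ∩ Wendy: 06:30-11:00, 11:15-13:15.
So the common availability across everyone is 06:30-11:00, 11:15-13:15.
The first common window of at least 30 minutes is 06:30-11:00, so the earliest start is 06:30.

06:30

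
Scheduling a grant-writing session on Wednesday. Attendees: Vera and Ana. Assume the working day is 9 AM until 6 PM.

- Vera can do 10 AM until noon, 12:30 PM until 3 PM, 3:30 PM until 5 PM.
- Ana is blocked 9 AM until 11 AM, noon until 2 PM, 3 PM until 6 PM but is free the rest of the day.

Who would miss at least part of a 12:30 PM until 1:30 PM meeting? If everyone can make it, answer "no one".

Vera free: 10:00-12:00, 12:30-15:00, 15:30-17:00.
Ana free: 11:00-12:00, 14:00-15:00 (invert busy blocks within the working day).
Vera: free for 12:30-13:30. Ana: not fully free for 12:30-13:30.

Ana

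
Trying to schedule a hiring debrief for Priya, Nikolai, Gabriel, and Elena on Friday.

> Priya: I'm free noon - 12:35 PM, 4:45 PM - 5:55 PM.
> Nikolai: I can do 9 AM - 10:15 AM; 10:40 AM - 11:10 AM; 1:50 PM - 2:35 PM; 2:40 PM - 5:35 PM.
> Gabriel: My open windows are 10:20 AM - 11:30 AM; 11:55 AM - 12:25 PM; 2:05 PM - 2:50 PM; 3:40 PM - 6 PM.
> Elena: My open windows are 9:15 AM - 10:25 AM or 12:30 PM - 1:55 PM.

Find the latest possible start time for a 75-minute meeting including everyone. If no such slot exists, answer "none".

Priya ∩ Nikolai: 16:45-17:35.
Priya ∩ Nikolai ∩ Gabriel: 16:45-17:35.
Priya ∩ Nikolai ∩ Gabriel ∩ Elena: ∅.
There is no time when everyone is free.
No common window is at least 75 minutes long.

none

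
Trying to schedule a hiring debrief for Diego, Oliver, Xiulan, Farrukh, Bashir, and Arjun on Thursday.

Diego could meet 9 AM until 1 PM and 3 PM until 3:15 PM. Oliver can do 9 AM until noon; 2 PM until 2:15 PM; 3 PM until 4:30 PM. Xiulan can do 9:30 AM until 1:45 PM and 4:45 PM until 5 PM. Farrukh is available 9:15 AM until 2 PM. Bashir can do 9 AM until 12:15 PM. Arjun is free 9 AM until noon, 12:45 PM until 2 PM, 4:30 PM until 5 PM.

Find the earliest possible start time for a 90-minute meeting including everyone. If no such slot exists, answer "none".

Diego ∩ Oliver: 09:00-12:00, 15:00-15:15.
Diego ∩ Oliver ∩ Xiulan: 09:30-12:00.
Diego ∩ Oliver ∩ Xiulan ∩ Farrukh: 09:30-12:00.
Diego ∩ Oliver ∩ Xiulan ∩ Farrukh ∩ Bashir: 09:30-12:00.
Diego ∩ Oliver ∩ Xiulan ∩ Farrukh ∩ Bashir ∩ Arjun: 09:30-12:00.
The first common window of at least 90 minutes is 09:30-12:00, so the earliest start is 09:30.

09:30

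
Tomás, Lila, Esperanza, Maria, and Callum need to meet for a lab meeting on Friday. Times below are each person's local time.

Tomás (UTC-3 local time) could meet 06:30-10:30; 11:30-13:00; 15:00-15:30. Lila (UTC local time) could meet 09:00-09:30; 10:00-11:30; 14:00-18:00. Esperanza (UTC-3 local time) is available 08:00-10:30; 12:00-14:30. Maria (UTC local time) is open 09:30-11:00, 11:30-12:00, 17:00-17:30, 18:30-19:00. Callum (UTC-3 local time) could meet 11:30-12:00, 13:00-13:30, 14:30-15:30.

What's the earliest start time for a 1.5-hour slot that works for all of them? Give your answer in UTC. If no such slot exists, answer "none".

Tomás in UTC: 09:30-13:30, 14:30-16:00, 18:00-18:30 (add 3h to convert from UTC-3).
Lila in UTC: 09:00-09:30, 10:00-11:30, 14:00-18:00.
Esperanza in UTC: 11:00-13:30, 15:00-17:30 (add 3h to convert from UTC-3).
Maria in UTC: 09:30-11:00, 11:30-12:00, 17:00-17:30, 18:30-19:00.
Callum in UTC: 14:30-15:00, 16:00-16:30, 17:30-18:30 (add 3h to convert from UTC-3).
Tomás ∩ Lila: 10:00-11:30, 14:30-16:00.
Tomás ∩ Lila ∩ Esperanza: 11:00-11:30, 15:00-16:00.
Tomás ∩ Lila ∩ Esperanza ∩ Maria: ∅.
Tomás ∩ Lila ∩ Esperanza ∩ Maria ∩ Callum: ∅.
There is no time when everyone is free.
No common window is at least 90 minutes long.

none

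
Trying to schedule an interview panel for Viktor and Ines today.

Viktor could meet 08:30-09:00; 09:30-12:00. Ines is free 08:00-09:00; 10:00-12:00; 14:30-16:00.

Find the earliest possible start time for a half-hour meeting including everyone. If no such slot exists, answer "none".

Viktor ∩ Ines: 08:30-09:00, 10:00-12:00.
So the common availability across everyone is 08:30-09:00, 10:00-12:00.
The first common window of at least 30 minutes is 08:30-09:00, so the earliest start is 08:30.

08:30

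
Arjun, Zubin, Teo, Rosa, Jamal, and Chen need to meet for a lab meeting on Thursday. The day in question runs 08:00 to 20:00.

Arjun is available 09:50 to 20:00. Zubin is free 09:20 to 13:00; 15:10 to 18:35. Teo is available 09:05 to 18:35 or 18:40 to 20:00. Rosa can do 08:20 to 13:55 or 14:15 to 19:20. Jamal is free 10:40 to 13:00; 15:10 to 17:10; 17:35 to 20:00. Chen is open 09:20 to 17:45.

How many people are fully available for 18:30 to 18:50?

Arjun, Rosa, and Jamal can make the full 18:30-18:50 slot — that's 3.

3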